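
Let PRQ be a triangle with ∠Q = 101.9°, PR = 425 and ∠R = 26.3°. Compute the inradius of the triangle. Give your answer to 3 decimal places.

r ≈ 67.037

The third angle is ∠P = 180° − ∠R − ∠Q = 51.80°.
Law of sines: RQ = PR·sin P/sin Q ≈ 341.32.
Law of sines: QP = PR·sin R/sin Q ≈ 192.44.
Area = ½·PR·RQ·sin R ≈ 32137.
Semiperimeter s = (341.32+192.44+425)/2 = 479.38.
Inradius = area/s = 32137/479.38 ≈ 67.037.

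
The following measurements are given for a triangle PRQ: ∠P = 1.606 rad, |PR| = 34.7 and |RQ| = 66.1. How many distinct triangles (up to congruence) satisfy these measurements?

|PR|·sin P = 34.7·sin(1.606 rad) ≈ 34.68.
Since ∠P is not acute, a triangle exists only if |RQ| > |PR|; here |RQ| > |PR|, so there is exactly one triangle.

1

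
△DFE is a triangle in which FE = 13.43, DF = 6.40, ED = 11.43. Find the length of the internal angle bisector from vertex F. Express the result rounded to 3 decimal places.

t_F ≈ 7.576

By the law of cosines, cos F = (DF² + FE² − ED²) / (2·DF·FE) ≈ 0.52750, so ∠F ≈ 58.16°.
The bisector from F has length 2·DF·FE·cos(∠F/2)/(DF+FE) ≈ 7.576.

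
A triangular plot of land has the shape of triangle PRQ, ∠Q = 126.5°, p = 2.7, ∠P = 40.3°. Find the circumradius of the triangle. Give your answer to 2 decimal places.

2.09

The third angle is ∠R = 180° − ∠Q − ∠P = 13.20°.
Law of sines: r = p·sin R/sin P ≈ 0.95324.
Law of sines: q = p·sin Q/sin P ≈ 3.3557.
Circumradius = p/(2 sin P) ≈ 2.0872.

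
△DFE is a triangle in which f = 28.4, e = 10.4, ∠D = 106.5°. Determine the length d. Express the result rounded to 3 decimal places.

By the law of cosines, d² = f² + e² − 2·f·e·cos D = 1082.5, so d ≈ 32.901.

32.901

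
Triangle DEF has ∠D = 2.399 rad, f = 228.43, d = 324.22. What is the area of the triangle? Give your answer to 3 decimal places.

area ≈ 9018.544

Law of sines: sin F = f·sin D/d ≈ 0.47642.
Since d ≥ f, only the acute value applies: ∠F ≈ 0.497 rad.
Then ∠E = π − ∠D − ∠F ≈ 0.246 rad.
Law of sines gives e = d·sin E/sin D ≈ 116.77.
Area = ½·d·f·sin E ≈ 9018.5.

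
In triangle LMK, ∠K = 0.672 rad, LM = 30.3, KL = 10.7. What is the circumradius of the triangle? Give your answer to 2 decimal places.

Law of sines: sin M = KL·sin K/LM ≈ 0.21985.
Since LM ≥ KL, only the acute value applies: ∠M ≈ 0.222 rad.
Then ∠L = π − ∠K − ∠M ≈ 2.248 rad.
Law of sines gives MK = LM·sin L/sin K ≈ 37.932.
Circumradius = LM/(2 sin K) ≈ 24.335.

24.34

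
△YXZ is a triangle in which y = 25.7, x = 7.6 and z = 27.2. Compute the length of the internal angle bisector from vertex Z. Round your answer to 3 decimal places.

8.063

By the law of cosines, cos Z = (y² + x² − z²) / (2·y·x) ≈ -0.05527, so ∠Z ≈ 93.17°.
The bisector from Z has length 2·y·x·cos(∠Z/2)/(y+x) ≈ 8.0625.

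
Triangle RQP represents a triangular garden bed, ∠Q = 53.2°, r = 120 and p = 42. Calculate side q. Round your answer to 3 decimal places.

By the law of cosines, q² = p² + r² − 2·p·r·cos Q = 10126, so q ≈ 100.63.

100.627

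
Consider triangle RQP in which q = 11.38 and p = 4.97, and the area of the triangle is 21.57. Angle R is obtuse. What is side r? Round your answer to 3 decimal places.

15.078

From area = ½·q·p·sin R, we get sin R = 2·area/(q·p) ≈ 0.76275.
Taking the obtuse solution, ∠R ≈ 2.274 rad.
Law of cosines then gives r ≈ 15.078.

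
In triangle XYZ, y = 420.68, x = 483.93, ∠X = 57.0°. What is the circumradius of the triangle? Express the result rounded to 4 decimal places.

Law of sines: sin Y = y·sin X/x ≈ 0.72906.
Since x ≥ y, only the acute value applies: ∠Y ≈ 46.81°.
Then ∠Z = 180° − ∠X − ∠Y ≈ 76.19°.
Law of sines gives z = x·sin Z/sin X ≈ 560.35.
Circumradius = x/(2 sin X) ≈ 288.51.

R ≈ 288.5102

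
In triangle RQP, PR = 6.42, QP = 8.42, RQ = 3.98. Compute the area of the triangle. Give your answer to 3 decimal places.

12.298

Semiperimeter s = (8.42 + 6.42 + 3.98)/2 = 9.41.
Heron's formula: area = √(9.41·0.99·2.99·5.43) ≈ 12.298.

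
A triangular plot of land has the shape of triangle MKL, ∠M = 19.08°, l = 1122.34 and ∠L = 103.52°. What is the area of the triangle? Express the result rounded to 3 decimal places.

The third angle is ∠K = 180° − ∠L − ∠M = 57.40°.
Law of sines: m = l·sin M/sin L ≈ 377.34.
Law of sines: k = l·sin K/sin L ≈ 972.47.
Area = ½·l·m·sin K ≈ 1.7839e+05.

178389.046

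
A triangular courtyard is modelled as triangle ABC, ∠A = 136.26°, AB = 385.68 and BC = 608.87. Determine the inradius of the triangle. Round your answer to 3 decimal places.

Law of sines: sin C = AB·sin A/BC ≈ 0.43795.
Since BC ≥ AB, only the acute value applies: ∠C ≈ 25.97°.
Then ∠B = 180° − ∠A − ∠C ≈ 17.77°.
Law of sines gives CA = BC·sin B/sin A ≈ 268.73.
Area = ½·BC·AB·sin B ≈ 35828.
Semiperimeter s = (608.87+268.73+385.68)/2 = 631.64.
Inradius = area/s = 35828/631.64 ≈ 56.723.

r ≈ 56.723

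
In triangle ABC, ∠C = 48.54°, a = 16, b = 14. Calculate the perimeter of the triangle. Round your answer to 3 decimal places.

perimeter ≈ 42.465

By the law of cosines, c² = a² + b² − 2·a·b·cos C = 155.38, so c ≈ 12.465.
Semiperimeter s = (16+14+12.465)/2 = 21.233.
Perimeter = 16 + 14 + 12.465 = 42.465.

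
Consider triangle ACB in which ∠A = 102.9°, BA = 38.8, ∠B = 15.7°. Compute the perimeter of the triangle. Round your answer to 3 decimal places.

perimeter ≈ 93.835

The third angle is ∠C = 180° − ∠B − ∠A = 61.40°.
Law of sines: CB = BA·sin A/sin C ≈ 43.077.
Law of sines: AC = BA·sin B/sin C ≈ 11.958.
Semiperimeter s = (43.077+38.8+11.958)/2 = 46.918.
Perimeter = 43.077 + 38.8 + 11.958 = 93.835.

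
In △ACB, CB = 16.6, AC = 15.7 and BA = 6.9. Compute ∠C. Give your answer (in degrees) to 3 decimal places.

24.465

By the law of cosines, cos C = (AC² + CB² − BA²) / (2·AC·CB) ≈ 0.91021, so ∠C ≈ 24.47°.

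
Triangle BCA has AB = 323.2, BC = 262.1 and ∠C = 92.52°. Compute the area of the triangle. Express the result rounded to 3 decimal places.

area ≈ 23295.798

Law of sines: sin A = BC·sin C/AB ≈ 0.81017.
Since AB ≥ BC, only the acute value applies: ∠A ≈ 54.11°.
Then ∠B = 180° − ∠C − ∠A ≈ 33.37°.
Law of sines gives CA = AB·sin B/sin C ≈ 177.93.
Area = ½·AB·BC·sin B ≈ 23296.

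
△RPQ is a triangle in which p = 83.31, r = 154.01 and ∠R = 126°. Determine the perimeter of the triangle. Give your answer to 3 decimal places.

perimeter ≈ 326.831

Law of sines: sin P = p·sin R/r ≈ 0.43763.
Since r ≥ p, only the acute value applies: ∠P ≈ 25.95°.
Then ∠Q = 180° − ∠R − ∠P ≈ 28.05°.
Law of sines gives q = r·sin Q/sin R ≈ 89.511.
Semiperimeter s = (154.01+83.31+89.511)/2 = 163.42.
Perimeter = 154.01 + 83.31 + 89.511 = 326.83.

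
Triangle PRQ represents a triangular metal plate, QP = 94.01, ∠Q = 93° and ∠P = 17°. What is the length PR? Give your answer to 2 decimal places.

The third angle is ∠R = 180° − ∠Q − ∠P = 70.00°.
Law of sines: PR = QP·sin Q/sin R ≈ 99.906.

99.91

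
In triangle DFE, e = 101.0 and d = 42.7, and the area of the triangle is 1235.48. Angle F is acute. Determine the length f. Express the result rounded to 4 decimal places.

70.3917

From area = ½·e·d·sin F, we get sin F = 2·area/(e·d) ≈ 0.57295.
Taking the acute solution, ∠F ≈ 34.96°.
Law of cosines then gives f ≈ 70.392.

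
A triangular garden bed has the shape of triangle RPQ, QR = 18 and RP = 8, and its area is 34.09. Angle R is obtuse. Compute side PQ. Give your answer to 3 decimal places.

From area = ½·QR·RP·sin R, we get sin R = 2·area/(QR·RP) ≈ 0.47347.
Taking the obtuse solution, ∠R ≈ 2.648 rad.
Law of cosines then gives PQ ≈ 25.331.

25.331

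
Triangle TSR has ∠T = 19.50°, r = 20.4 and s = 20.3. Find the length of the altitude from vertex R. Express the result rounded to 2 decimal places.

6.78

By the law of cosines, t² = s² + r² − 2·s·r·cos T = 47.517, so t ≈ 6.8932.
Area = ½·s·r·sin T ≈ 69.118.
The altitude from R has length 2·area/r ≈ 6.7763.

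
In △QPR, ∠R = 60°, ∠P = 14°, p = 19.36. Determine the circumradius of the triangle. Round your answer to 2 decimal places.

The third angle is ∠Q = 180° − ∠P − ∠R = 106.00°.
Law of sines: q = p·sin Q/sin P ≈ 76.926.
Law of sines: r = p·sin R/sin P ≈ 69.304.
Circumradius = p/(2 sin P) ≈ 40.013.

40.01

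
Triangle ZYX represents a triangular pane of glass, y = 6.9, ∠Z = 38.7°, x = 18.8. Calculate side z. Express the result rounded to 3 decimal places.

By the law of cosines, z² = y² + x² − 2·y·x·cos Z = 198.58, so z ≈ 14.092.

14.092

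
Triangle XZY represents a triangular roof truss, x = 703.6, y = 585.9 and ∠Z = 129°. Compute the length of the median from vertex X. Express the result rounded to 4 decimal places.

m_X ≈ 852.3336

By the law of cosines, z² = y² + x² − 2·y·x·cos Z = 1.3572e+06, so z ≈ 1165.
Median from X: ½√(2·z² + 2·y² − x²) ≈ 852.33.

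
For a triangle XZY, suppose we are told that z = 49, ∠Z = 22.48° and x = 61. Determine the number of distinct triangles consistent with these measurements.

2

x·sin Z = 61·sin(22.48°) ≈ 23.32.
Since x sin Z < z < x (23.32 < 49 < 61), two triangles exist.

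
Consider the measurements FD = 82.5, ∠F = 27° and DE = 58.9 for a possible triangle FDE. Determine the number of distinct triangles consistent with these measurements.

2

FD·sin F = 82.5·sin(27°) ≈ 37.45.
Since FD sin F < DE < FD (37.45 < 58.9 < 82.5), two triangles exist.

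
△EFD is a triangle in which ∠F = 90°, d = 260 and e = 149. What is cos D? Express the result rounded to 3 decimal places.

By the law of cosines, f² = d² + e² − 2·d·e·cos F = 89801, so f ≈ 299.67.
Law of cosines again: cos D = (e² + f² − d²)/(2·e·f) ≈ 0.49722, so ∠D ≈ 60.18°.

0.497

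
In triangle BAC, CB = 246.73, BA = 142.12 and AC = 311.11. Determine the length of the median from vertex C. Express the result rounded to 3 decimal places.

m_C ≈ 271.630

Median from C: ½√(2·AC² + 2·CB² − BA²) ≈ 271.63.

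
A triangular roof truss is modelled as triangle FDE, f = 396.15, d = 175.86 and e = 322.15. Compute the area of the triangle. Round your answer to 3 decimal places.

Semiperimeter s = (396.15 + 175.86 + 322.15)/2 = 447.08.
Heron's formula: area = √(447.08·50.93·271.22·124.93) ≈ 27776.

area ≈ 27776.255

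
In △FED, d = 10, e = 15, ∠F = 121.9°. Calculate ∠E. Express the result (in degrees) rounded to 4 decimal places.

∠E ≈ 35.3890°

By the law of cosines, f² = e² + d² − 2·e·d·cos F = 483.53, so f ≈ 21.989.
Law of cosines again: cos E = (d² + f² − e²)/(2·d·f) ≈ 0.81524, so ∠E ≈ 35.39°.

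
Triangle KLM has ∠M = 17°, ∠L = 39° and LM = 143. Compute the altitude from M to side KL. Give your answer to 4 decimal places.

The third angle is ∠K = 180° − ∠L − ∠M = 124.00°.
Law of sines: MK = LM·sin L/sin K ≈ 108.55.
Law of sines: KL = LM·sin M/sin K ≈ 50.431.
Area = ½·LM·MK·sin M ≈ 2269.2.
The altitude from M has length 2·area/KL ≈ 89.993.

h_M ≈ 89.9928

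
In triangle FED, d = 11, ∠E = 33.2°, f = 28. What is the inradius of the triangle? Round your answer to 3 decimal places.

By the law of cosines, e² = d² + f² − 2·d·f·cos E = 389.55, so e ≈ 19.737.
Area = ½·d·f·sin E ≈ 84.325.
Semiperimeter s = (28+19.737+11)/2 = 29.369.
Inradius = area/s = 84.325/29.369 ≈ 2.8713.

r ≈ 2.871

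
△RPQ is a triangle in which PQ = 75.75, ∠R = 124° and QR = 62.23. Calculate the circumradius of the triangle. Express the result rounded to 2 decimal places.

Law of sines: sin P = QR·sin R/PQ ≈ 0.68107.
Since PQ ≥ QR, only the acute value applies: ∠P ≈ 42.93°.
Then ∠Q = 180° − ∠R − ∠P ≈ 13.07°.
Law of sines gives RP = PQ·sin Q/sin R ≈ 20.667.
Circumradius = PQ/(2 sin R) ≈ 45.686.

45.69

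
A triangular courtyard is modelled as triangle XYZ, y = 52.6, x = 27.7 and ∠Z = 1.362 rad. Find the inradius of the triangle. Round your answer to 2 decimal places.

10.60

By the law of cosines, z² = x² + y² − 2·x·y·cos Z = 2930, so z ≈ 54.13.
Area = ½·x·y·sin Z ≈ 712.69.
Semiperimeter s = (27.7+52.6+54.13)/2 = 67.215.
Inradius = area/s = 712.69/67.215 ≈ 10.603.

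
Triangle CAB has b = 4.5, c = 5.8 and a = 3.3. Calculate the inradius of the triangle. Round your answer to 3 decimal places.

Semiperimeter s = (5.8 + 3.3 + 4.5)/2 = 6.8.
Heron's formula: area = √(6.8·1·3.5·2.3) ≈ 7.3986.
Inradius = area/s = 7.3986/6.8 ≈ 1.088.

r ≈ 1.088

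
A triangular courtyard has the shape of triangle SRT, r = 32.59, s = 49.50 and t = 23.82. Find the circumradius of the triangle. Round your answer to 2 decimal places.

By the law of cosines, cos S = (r² + t² − s²) / (2·r·t) ≈ -0.52863, so ∠S ≈ 121.91°.
Circumradius = s/(2 sin S) ≈ 29.157.

29.16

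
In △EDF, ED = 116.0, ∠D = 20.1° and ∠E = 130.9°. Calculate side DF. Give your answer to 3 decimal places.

The third angle is ∠F = 180° − ∠E − ∠D = 29.00°.
Law of sines: DF = ED·sin E/sin F ≈ 180.85.

180.852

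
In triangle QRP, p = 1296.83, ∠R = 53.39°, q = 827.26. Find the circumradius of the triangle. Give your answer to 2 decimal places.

By the law of cosines, r² = p² + q² − 2·p·q·cos R = 1.0865e+06, so r ≈ 1042.4.
Area = ½·p·q·sin R ≈ 4.3058e+05.
Circumradius = r/(2 sin R) ≈ 649.28.

649.28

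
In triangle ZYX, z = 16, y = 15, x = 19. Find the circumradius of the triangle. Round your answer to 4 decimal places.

By the law of cosines, cos Z = (y² + x² − z²) / (2·y·x) ≈ 0.57895, so ∠Z ≈ 54.62°.
Circumradius = z/(2 sin Z) ≈ 9.8116.

9.8116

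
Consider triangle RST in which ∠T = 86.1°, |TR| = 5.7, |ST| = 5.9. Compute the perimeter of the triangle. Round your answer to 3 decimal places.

By the law of cosines, |RS|² = |ST|² + |TR|² − 2·|ST|·|TR|·cos T = 62.725, so |RS| ≈ 7.9199.
Semiperimeter s = (5.9+5.7+7.9199)/2 = 9.76.
Perimeter = 5.9 + 5.7 + 7.9199 = 19.52.

perimeter ≈ 19.520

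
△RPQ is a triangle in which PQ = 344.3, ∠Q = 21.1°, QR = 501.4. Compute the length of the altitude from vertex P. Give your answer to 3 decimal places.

h_P ≈ 123.947

By the law of cosines, RP² = PQ² + QR² − 2·PQ·QR·cos Q = 47829, so RP ≈ 218.7.
Area = ½·PQ·QR·sin Q ≈ 31073.
The altitude from P has length 2·area/QR ≈ 123.95.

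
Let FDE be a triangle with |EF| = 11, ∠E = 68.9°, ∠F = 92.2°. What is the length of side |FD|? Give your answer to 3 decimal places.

31.682

The third angle is ∠D = 180° − ∠E − ∠F = 18.90°.
Law of sines: |FD| = |EF|·sin E/sin D ≈ 31.682.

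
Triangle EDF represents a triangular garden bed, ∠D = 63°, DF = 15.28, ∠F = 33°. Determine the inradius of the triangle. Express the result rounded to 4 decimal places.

The third angle is ∠E = 180° − ∠D − ∠F = 84.00°.
Law of sines: FE = DF·sin D/sin E ≈ 13.69.
Law of sines: ED = DF·sin F/sin E ≈ 8.3679.
Area = ½·DF·FE·sin F ≈ 56.963.
Semiperimeter s = (15.28+13.69+8.3679)/2 = 18.669.
Inradius = area/s = 56.963/18.669 ≈ 3.0512.

r ≈ 3.0512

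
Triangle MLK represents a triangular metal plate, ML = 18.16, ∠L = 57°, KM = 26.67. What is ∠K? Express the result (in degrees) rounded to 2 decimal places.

∠K ≈ 34.82°

Law of sines: sin K = ML·sin L/KM ≈ 0.57106.
Since KM ≥ ML, only the acute value applies: ∠K ≈ 34.82°.
Then ∠M = 180° − ∠L − ∠K ≈ 88.18°.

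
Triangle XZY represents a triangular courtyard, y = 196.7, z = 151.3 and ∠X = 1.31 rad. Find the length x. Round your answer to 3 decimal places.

By the law of cosines, x² = z² + y² − 2·z·y·cos X = 46235, so x ≈ 215.02.

215.023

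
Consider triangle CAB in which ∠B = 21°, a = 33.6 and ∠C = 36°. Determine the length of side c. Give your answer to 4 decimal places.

The third angle is ∠A = 180° − ∠B − ∠C = 123.00°.
Law of sines: c = a·sin C/sin A ≈ 23.549.

23.5487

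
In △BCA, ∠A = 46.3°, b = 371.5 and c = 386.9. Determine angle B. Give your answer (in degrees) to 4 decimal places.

64.1310

By the law of cosines, a² = b² + c² − 2·b·c·cos A = 89098, so a ≈ 298.49.
Law of cosines again: cos B = (c² + a² − b²)/(2·c·a) ≈ 0.43632, so ∠B ≈ 64.13°.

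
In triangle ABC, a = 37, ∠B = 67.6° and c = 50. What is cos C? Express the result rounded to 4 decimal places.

By the law of cosines, b² = c² + a² − 2·c·a·cos B = 2459, so b ≈ 49.589.
Law of cosines again: cos C = (a² + b² − c²)/(2·a·b) ≈ 0.36191, so ∠C ≈ 68.78°.

cos C ≈ 0.3619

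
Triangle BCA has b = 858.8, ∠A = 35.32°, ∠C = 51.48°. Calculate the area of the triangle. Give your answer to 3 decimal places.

area ≈ 167066.891

The third angle is ∠B = 180° − ∠C − ∠A = 93.20°.
Law of sines: c = b·sin C/sin B ≈ 672.97.
Law of sines: a = b·sin A/sin B ≈ 497.28.
Area = ½·b·c·sin A ≈ 1.6707e+05.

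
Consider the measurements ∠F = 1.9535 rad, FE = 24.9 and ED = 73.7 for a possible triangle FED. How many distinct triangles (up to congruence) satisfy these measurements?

1

FE·sin F = 24.9·sin(1.9535 rad) ≈ 23.1.
Since ∠F is not acute, a triangle exists only if ED > FE; here ED > FE, so there is exactly one triangle.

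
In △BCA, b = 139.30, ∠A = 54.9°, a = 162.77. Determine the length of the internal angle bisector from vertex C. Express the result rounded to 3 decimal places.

114.445

Law of sines: sin B = b·sin A/a ≈ 0.70018.
Since a ≥ b, only the acute value applies: ∠B ≈ 44.44°.
Then ∠C = 180° − ∠A − ∠B ≈ 80.66°.
Law of sines gives c = a·sin C/sin A ≈ 196.31.
The bisector from C has length 2·a·b·cos(∠C/2)/(a+b) ≈ 114.44.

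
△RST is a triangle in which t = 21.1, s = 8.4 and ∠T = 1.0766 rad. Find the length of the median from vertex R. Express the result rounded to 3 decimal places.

Law of sines: sin S = s·sin T/t ≈ 0.35047.
Since t ≥ s, only the acute value applies: ∠S ≈ 0.3581 rad.
Then ∠R = π − ∠T − ∠S ≈ 1.7069 rad.
Law of sines gives r = t·sin R/sin T ≈ 23.746.
Median from R: ½√(2·s² + 2·t² − r²) ≈ 10.813.

m_R ≈ 10.813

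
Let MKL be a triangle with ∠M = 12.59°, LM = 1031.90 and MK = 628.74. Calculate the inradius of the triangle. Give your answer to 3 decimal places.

r ≈ 67.317

By the law of cosines, KL² = LM² + MK² − 2·LM·MK·cos M = 1.9374e+05, so KL ≈ 440.16.
Area = ½·LM·MK·sin M ≈ 70710.
Semiperimeter s = (440.16+1031.9+628.74)/2 = 1050.4.
Inradius = area/s = 70710/1050.4 ≈ 67.317.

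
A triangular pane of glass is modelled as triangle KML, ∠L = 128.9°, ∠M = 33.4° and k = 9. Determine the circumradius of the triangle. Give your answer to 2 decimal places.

The third angle is ∠K = 180° − ∠M − ∠L = 17.70°.
Law of sines: m = k·sin M/sin K ≈ 16.295.
Law of sines: l = k·sin L/sin K ≈ 23.038.
Circumradius = k/(2 sin K) ≈ 14.801.

R ≈ 14.80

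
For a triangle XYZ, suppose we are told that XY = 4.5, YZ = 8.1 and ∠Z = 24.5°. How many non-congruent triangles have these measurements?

2

YZ·sin Z = 8.1·sin(24.5°) ≈ 3.359.
Since YZ sin Z < XY < YZ (3.359 < 4.5 < 8.1), two triangles exist.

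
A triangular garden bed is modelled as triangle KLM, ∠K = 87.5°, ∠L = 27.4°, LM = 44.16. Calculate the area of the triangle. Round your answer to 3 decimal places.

The third angle is ∠M = 180° − ∠K − ∠L = 65.10°.
Law of sines: MK = LM·sin L/sin K ≈ 20.342.
Law of sines: KL = LM·sin M/sin K ≈ 40.093.
Area = ½·LM·MK·sin M ≈ 407.4.

407.396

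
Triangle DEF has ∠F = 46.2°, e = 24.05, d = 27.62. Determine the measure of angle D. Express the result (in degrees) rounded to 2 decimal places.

∠D ≈ 76.10°

By the law of cosines, f² = d² + e² − 2·d·e·cos F = 421.74, so f ≈ 20.536.
Law of cosines again: cos D = (e² + f² − d²)/(2·e·f) ≈ 0.24021, so ∠D ≈ 76.10°.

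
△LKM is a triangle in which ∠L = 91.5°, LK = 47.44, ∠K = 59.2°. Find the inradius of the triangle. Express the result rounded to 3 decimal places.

The third angle is ∠M = 180° − ∠L − ∠K = 29.30°.
Law of sines: KM = LK·sin L/sin M ≈ 96.905.
Law of sines: ML = LK·sin K/sin M ≈ 83.266.
Area = ½·LK·KM·sin K ≈ 1974.4.
Semiperimeter s = (96.905+83.266+47.44)/2 = 113.81.
Inradius = area/s = 1974.4/113.81 ≈ 17.349.

r ≈ 17.349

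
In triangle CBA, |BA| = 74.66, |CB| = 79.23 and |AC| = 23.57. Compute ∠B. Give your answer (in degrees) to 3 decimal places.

By the law of cosines, cos B = (|CB|² + |BA|² − |AC|²) / (2·|CB|·|BA|) ≈ 0.95481, so ∠B ≈ 17.29°.

∠B ≈ 17.291°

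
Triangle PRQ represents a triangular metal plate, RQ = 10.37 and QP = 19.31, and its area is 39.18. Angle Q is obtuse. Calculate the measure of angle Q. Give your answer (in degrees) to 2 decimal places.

∠Q ≈ 156.96°

From area = ½·RQ·QP·sin Q, we get sin Q = 2·area/(RQ·QP) ≈ 0.39132.
Taking the obtuse solution, ∠Q ≈ 156.96°.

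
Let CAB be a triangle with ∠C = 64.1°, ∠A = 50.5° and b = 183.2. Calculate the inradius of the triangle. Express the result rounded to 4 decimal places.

The third angle is ∠B = 180° − ∠C − ∠A = 65.40°.
Law of sines: c = b·sin C/sin B ≈ 181.25.
Law of sines: a = b·sin A/sin B ≈ 155.47.
Area = ½·b·c·sin A ≈ 12811.
Semiperimeter s = (181.25+155.47+183.2)/2 = 259.96.
Inradius = area/s = 12811/259.96 ≈ 49.28.

r ≈ 49.2800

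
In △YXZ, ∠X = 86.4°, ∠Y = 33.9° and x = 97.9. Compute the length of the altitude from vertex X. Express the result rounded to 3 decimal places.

h_X ≈ 47.237

The third angle is ∠Z = 180° − ∠Y − ∠X = 59.70°.
Law of sines: y = x·sin Y/sin X ≈ 54.711.
Law of sines: z = x·sin Z/sin X ≈ 84.694.
Area = ½·x·y·sin Z ≈ 2312.3.
The altitude from X has length 2·area/x ≈ 47.237.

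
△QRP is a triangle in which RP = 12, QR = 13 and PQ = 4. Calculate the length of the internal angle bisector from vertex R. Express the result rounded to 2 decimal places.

t_R ≈ 12.33

By the law of cosines, cos R = (QR² + RP² − PQ²) / (2·QR·RP) ≈ 0.95192, so ∠R ≈ 17.84°.
The bisector from R has length 2·QR·RP·cos(∠R/2)/(QR+RP) ≈ 12.329.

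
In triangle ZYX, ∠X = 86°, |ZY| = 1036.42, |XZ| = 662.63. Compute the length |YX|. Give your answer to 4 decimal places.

Law of sines: sin Y = |XZ|·sin X/|ZY| ≈ 0.63779.
Since |ZY| ≥ |XZ|, only the acute value applies: ∠Y ≈ 39.63°.
Then ∠Z = 180° − ∠X − ∠Y ≈ 54.37°.
Law of sines gives |YX| = |ZY|·sin Z/sin X ≈ 844.49.

844.4861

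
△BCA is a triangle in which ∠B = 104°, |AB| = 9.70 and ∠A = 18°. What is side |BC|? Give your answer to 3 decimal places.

The third angle is ∠C = 180° − ∠A − ∠B = 58.00°.
Law of sines: |BC| = |AB|·sin A/sin C ≈ 3.5345.

3.535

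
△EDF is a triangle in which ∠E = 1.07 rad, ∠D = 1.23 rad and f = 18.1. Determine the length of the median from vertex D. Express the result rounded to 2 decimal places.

m_D ≈ 16.11

The third angle is ∠F = π − ∠E − ∠D = 0.842 rad.
Law of sines: e = f·sin E/sin F ≈ 21.292.
Law of sines: d = f·sin D/sin F ≈ 22.876.
Median from D: ½√(2·f² + 2·e² − d²) ≈ 16.113.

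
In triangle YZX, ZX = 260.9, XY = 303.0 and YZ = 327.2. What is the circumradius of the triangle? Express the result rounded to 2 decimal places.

By the law of cosines, cos Y = (XY² + YZ² − ZX²) / (2·XY·YZ) ≈ 0.65966, so ∠Y ≈ 48.73°.
Circumradius = ZX/(2 sin Y) ≈ 173.57.

173.57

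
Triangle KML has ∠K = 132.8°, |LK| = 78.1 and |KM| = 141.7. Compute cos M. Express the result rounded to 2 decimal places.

By the law of cosines, |ML|² = |LK|² + |KM|² − 2·|LK|·|KM|·cos K = 41217, so |ML| ≈ 203.02.
Law of cosines again: cos M = (|KM|² + |ML|² − |LK|²)/(2·|KM|·|ML|) ≈ 0.95934, so ∠M ≈ 16.40°.

cos M ≈ 0.96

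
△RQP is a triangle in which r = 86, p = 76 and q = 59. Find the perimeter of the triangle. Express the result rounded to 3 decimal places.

Perimeter = 86 + 59 + 76 = 221.

perimeter ≈ 221.000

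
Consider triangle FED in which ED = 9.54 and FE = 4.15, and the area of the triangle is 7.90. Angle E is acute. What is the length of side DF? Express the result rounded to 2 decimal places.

5.97

From area = ½·FE·ED·sin E, we get sin E = 2·area/(FE·ED) ≈ 0.39908.
Taking the acute solution, ∠E ≈ 23.52°.
Law of cosines then gives DF ≈ 5.9692.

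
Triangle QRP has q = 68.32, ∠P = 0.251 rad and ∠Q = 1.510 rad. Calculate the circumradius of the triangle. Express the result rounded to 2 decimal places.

34.22

The third angle is ∠R = π − ∠P − ∠Q = 1.381 rad.
Law of sines: r = q·sin R/sin Q ≈ 67.212.
Law of sines: p = q·sin P/sin Q ≈ 17.
Circumradius = q/(2 sin Q) ≈ 34.223.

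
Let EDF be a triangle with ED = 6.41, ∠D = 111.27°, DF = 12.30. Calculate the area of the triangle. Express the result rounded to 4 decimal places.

36.7362

Area = ½·ED·DF·sin D ≈ 36.736.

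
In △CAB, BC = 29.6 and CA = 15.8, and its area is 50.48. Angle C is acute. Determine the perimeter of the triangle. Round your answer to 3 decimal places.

perimeter ≈ 59.977

From area = ½·BC·CA·sin C, we get sin C = 2·area/(BC·CA) ≈ 0.21587.
Taking the acute solution, ∠C ≈ 12.47°.
Law of cosines then gives AB ≈ 14.577.
Perimeter = 14.577 + 29.6 + 15.8 = 59.977.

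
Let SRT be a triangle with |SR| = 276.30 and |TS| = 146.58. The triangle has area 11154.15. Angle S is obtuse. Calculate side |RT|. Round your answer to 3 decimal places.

From area = ½·|TS|·|SR|·sin S, we get sin S = 2·area/(|TS|·|SR|) ≈ 0.55082.
Taking the obtuse solution, ∠S ≈ 146.58°.
Law of cosines then gives |RT| ≈ 406.73.

406.733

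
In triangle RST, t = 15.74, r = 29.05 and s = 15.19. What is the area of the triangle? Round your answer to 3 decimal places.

Semiperimeter p = (29.05 + 15.19 + 15.74)/2 = 29.99.
Heron's formula: area = √(29.99·0.94·14.8·14.25) ≈ 77.106.

area ≈ 77.106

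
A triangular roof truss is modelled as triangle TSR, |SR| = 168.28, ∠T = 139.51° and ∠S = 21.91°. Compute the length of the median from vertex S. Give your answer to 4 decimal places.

123.4120

The third angle is ∠R = 180° − ∠T − ∠S = 18.58°.
Law of sines: |RT| = |SR|·sin S/sin T ≈ 96.707.
Law of sines: |TS| = |SR|·sin R/sin T ≈ 82.577.
Median from S: ½√(2·|TS|² + 2·|SR|² − |RT|²) ≈ 123.41.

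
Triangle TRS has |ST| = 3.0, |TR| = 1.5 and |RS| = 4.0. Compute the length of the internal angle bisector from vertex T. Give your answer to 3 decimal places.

By the law of cosines, cos T = (|ST|² + |TR|² − |RS|²) / (2·|ST|·|TR|) ≈ -0.52778, so ∠T ≈ 2.127 rad.
The bisector from T has length 2·|ST|·|TR|·cos(∠T/2)/(|ST|+|TR|) ≈ 0.97183.

0.972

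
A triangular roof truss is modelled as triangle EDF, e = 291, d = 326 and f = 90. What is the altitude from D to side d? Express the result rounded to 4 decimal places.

Semiperimeter s = (291 + 326 + 90)/2 = 353.5.
Heron's formula: area = √(353.5·62.5·27.5·263.5) ≈ 12653.
The altitude from D has length 2·area/d ≈ 77.625.

h_D ≈ 77.6254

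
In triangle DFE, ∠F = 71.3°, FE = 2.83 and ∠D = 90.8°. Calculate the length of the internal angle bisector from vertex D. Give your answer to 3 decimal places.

t_D ≈ 0.922

The third angle is ∠E = 180° − ∠D − ∠F = 17.90°.
Law of sines: ED = FE·sin F/sin D ≈ 2.6809.
Law of sines: DF = FE·sin E/sin D ≈ 0.8699.
The bisector from D has length 2·ED·DF·cos(∠D/2)/(ED+DF) ≈ 0.92233.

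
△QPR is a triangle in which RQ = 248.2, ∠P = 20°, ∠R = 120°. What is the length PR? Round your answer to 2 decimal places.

The third angle is ∠Q = 180° − ∠P − ∠R = 40.00°.
Law of sines: PR = RQ·sin Q/sin P ≈ 466.46.

466.46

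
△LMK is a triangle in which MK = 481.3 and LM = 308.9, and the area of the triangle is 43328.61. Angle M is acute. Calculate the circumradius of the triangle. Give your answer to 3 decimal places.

250.765

From area = ½·LM·MK·sin M, we get sin M = 2·area/(LM·MK) ≈ 0.58287.
Taking the acute solution, ∠M ≈ 35.65°.
Law of cosines then gives KL ≈ 292.33.
Circumradius = KL/(2 sin M) ≈ 250.77.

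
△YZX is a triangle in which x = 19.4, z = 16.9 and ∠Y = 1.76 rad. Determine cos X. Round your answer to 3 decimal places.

0.733

By the law of cosines, y² = z² + x² − 2·z·x·cos Y = 785.3, so y ≈ 28.023.
Law of cosines again: cos X = (y² + z² − x²)/(2·y·z) ≈ 0.73328, so ∠X ≈ 0.748 rad.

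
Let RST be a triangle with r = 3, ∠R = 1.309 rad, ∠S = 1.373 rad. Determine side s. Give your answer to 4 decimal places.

The third angle is ∠T = π − ∠R − ∠S = 0.460 rad.
Law of sines: s = r·sin S/sin R ≈ 3.0453.

3.0453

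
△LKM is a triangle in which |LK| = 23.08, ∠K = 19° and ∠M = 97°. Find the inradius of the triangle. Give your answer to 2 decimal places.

The third angle is ∠L = 180° − ∠K − ∠M = 64.00°.
Law of sines: |KM| = |LK|·sin L/sin M ≈ 20.9.
Law of sines: |ML| = |LK|·sin K/sin M ≈ 7.5705.
Area = ½·|LK|·|KM|·sin K ≈ 78.522.
Semiperimeter s = (20.9+7.5705+23.08)/2 = 25.775.
Inradius = area/s = 78.522/25.775 ≈ 3.0464.

3.05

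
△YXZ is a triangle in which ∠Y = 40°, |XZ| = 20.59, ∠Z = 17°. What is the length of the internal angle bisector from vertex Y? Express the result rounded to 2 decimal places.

The third angle is ∠X = 180° − ∠Z − ∠Y = 123.00°.
Law of sines: |ZY| = |XZ|·sin X/sin Y ≈ 26.865.
Law of sines: |YX| = |XZ|·sin Z/sin Y ≈ 9.3654.
The bisector from Y has length 2·|ZY|·|YX|·cos(∠Y/2)/(|ZY|+|YX|) ≈ 13.051.

t_Y ≈ 13.05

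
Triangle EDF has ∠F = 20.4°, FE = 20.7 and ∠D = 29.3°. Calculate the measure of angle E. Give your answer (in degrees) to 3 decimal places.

130.300

The third angle is ∠E = 180° − ∠D − ∠F = 130.30°.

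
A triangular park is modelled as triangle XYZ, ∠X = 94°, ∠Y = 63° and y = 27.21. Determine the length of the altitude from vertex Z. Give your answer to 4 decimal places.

The third angle is ∠Z = 180° − ∠X − ∠Y = 23.00°.
Law of sines: x = y·sin X/sin Y ≈ 30.464.
Law of sines: z = y·sin Z/sin Y ≈ 11.932.
Area = ½·y·x·sin Z ≈ 161.94.
The altitude from Z has length 2·area/z ≈ 27.144.

h_Z ≈ 27.1437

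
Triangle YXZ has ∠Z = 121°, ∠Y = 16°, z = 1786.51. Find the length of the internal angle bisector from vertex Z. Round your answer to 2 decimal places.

402.93

The third angle is ∠X = 180° − ∠Z − ∠Y = 43.00°.
Law of sines: y = z·sin Y/sin Z ≈ 574.48.
Law of sines: x = z·sin X/sin Z ≈ 1421.4.
The bisector from Z has length 2·y·x·cos(∠Z/2)/(y+x) ≈ 402.93.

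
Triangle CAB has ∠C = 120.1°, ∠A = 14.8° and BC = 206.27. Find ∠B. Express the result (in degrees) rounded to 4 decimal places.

∠B ≈ 45.1000°

The third angle is ∠B = 180° − ∠C − ∠A = 45.10°.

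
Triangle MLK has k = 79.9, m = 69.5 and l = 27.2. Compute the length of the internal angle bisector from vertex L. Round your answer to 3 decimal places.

By the law of cosines, cos L = (k² + m² − l²) / (2·k·m) ≈ 0.94312, so ∠L ≈ 19.42°.
The bisector from L has length 2·k·m·cos(∠L/2)/(k+m) ≈ 73.273.

t_L ≈ 73.273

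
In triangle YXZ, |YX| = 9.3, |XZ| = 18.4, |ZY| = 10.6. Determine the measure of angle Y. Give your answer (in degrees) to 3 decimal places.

By the law of cosines, cos Y = (|ZY|² + |YX|² − |XZ|²) / (2·|ZY|·|YX|) ≈ -0.70861, so ∠Y ≈ 135.12°.

135.122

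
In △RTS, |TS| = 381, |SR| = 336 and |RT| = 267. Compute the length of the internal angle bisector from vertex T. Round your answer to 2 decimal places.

By the law of cosines, cos T = (|RT|² + |TS|² − |SR|²) / (2·|RT|·|TS|) ≈ 0.50898, so ∠T ≈ 59.40°.
The bisector from T has length 2·|RT|·|TS|·cos(∠T/2)/(|RT|+|TS|) ≈ 272.72.

t_T ≈ 272.72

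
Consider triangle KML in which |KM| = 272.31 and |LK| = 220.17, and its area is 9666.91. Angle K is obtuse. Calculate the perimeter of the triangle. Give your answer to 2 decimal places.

From area = ½·|LK|·|KM|·sin K, we get sin K = 2·area/(|LK|·|KM|) ≈ 0.32247.
Taking the obtuse solution, ∠K ≈ 161.19°.
Law of cosines then gives |ML| ≈ 485.93.
Perimeter = 485.93 + 220.17 + 272.31 = 978.41.

978.41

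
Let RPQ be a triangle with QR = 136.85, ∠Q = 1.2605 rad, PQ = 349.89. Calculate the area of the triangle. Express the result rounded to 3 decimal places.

area ≈ 22797.865

Area = ½·PQ·QR·sin Q ≈ 22798.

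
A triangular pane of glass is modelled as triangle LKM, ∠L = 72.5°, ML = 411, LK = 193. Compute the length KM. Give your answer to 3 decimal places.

398.076

By the law of cosines, KM² = ML² + LK² − 2·ML·LK·cos L = 1.5846e+05, so KM ≈ 398.08.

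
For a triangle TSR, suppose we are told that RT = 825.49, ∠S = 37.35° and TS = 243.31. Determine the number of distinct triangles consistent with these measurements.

1

TS·sin S = 243.31·sin(37.35°) ≈ 147.6.
Since RT ≥ TS, exactly one triangle exists.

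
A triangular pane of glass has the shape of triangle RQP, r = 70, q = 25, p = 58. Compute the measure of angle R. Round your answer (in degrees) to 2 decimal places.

By the law of cosines, cos R = (q² + p² − r²) / (2·q·p) ≈ -0.31414, so ∠R ≈ 108.31°.

108.31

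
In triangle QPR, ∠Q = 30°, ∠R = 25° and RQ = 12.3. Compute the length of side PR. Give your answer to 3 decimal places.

7.508

The third angle is ∠P = 180° − ∠R − ∠Q = 125.00°.
Law of sines: PR = RQ·sin Q/sin P ≈ 7.5078.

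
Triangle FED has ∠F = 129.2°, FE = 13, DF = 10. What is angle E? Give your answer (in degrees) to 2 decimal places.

By the law of cosines, ED² = DF² + FE² − 2·DF·FE·cos F = 433.33, so ED ≈ 20.817.
Law of cosines again: cos E = (FE² + ED² − DF²)/(2·FE·ED) ≈ 0.92812, so ∠E ≈ 21.86°.

∠E ≈ 21.86°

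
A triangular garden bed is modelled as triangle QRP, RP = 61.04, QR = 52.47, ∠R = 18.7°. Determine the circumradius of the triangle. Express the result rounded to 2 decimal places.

31.64

By the law of cosines, PQ² = QR² + RP² − 2·QR·RP·cos R = 411.59, so PQ ≈ 20.288.
Area = ½·QR·RP·sin R ≈ 513.42.
Circumradius = PQ/(2 sin R) ≈ 31.639.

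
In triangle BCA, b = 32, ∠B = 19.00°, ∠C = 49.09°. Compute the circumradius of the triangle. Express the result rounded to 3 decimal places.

The third angle is ∠A = 180° − ∠B − ∠C = 111.91°.
Law of sines: c = b·sin C/sin B ≈ 74.281.
Law of sines: a = b·sin A/sin B ≈ 91.19.
Circumradius = b/(2 sin B) ≈ 49.145.

R ≈ 49.145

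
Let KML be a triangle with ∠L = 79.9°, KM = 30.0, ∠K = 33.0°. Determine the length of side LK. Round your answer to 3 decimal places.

28.071

The third angle is ∠M = 180° − ∠L − ∠K = 67.10°.
Law of sines: LK = KM·sin M/sin L ≈ 28.071.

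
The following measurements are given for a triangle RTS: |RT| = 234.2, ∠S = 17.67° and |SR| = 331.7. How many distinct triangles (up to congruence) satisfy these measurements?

|SR|·sin S = 331.7·sin(17.67°) ≈ 100.7.
Since |SR| sin S < |RT| < |SR| (100.7 < 234.2 < 331.7), two triangles exist.

2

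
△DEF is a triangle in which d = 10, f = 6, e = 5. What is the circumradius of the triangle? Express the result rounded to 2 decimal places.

R ≈ 6.58

By the law of cosines, cos D = (e² + f² − d²) / (2·e·f) ≈ -0.65000, so ∠D ≈ 130.54°.
Circumradius = d/(2 sin D) ≈ 6.5795.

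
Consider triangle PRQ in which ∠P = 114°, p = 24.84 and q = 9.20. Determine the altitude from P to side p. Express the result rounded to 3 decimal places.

Law of sines: sin Q = q·sin P/p ≈ 0.33835.
Since p ≥ q, only the acute value applies: ∠Q ≈ 19.78°.
Then ∠R = 180° − ∠P − ∠Q ≈ 46.22°.
Law of sines gives r = p·sin R/sin P ≈ 19.633.
Area = ½·p·q·sin R ≈ 82.504.
The altitude from P has length 2·area/p ≈ 6.6428.

6.643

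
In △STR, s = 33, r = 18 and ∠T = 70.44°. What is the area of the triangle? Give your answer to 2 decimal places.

Area = ½·r·s·sin T ≈ 279.86.

279.86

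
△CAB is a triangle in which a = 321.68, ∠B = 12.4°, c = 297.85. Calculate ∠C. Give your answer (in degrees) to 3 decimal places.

64.302

By the law of cosines, b² = c² + a² − 2·c·a·cos B = 5038, so b ≈ 70.979.
Law of cosines again: cos C = (a² + b² − c²)/(2·a·b) ≈ 0.43362, so ∠C ≈ 64.30°.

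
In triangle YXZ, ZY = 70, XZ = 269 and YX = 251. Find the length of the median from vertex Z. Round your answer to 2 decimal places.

151.26

Median from Z: ½√(2·XZ² + 2·ZY² − YX²) ≈ 151.26.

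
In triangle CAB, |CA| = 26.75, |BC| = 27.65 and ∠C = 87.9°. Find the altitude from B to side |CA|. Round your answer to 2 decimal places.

27.63

By the law of cosines, |AB|² = |BC|² + |CA|² − 2·|BC|·|CA|·cos C = 1425.9, so |AB| ≈ 37.761.
Area = ½·|BC|·|CA|·sin C ≈ 369.57.
The altitude from B has length 2·area/|CA| ≈ 27.631.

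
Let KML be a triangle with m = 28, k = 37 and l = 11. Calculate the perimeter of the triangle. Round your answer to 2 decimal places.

Perimeter = 37 + 28 + 11 = 76.

76.00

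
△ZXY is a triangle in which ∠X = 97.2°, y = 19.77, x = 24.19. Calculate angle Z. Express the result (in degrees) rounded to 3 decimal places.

28.622

Law of sines: sin Y = y·sin X/x ≈ 0.81084.
Since x ≥ y, only the acute value applies: ∠Y ≈ 54.18°.
Then ∠Z = 180° − ∠X − ∠Y ≈ 28.62°.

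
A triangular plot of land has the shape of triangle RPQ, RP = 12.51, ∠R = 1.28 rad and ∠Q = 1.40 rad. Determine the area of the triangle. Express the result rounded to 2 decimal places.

The third angle is ∠P = π − ∠Q − ∠R = 0.462 rad.
Law of sines: PQ = RP·sin R/sin Q ≈ 12.162.
Law of sines: QR = RP·sin P/sin Q ≈ 5.6539.
Area = ½·RP·PQ·sin P ≈ 33.88.

33.88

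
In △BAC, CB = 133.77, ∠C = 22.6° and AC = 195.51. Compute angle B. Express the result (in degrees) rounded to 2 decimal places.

121.88

By the law of cosines, BA² = AC² + CB² − 2·AC·CB·cos C = 7828.5, so BA ≈ 88.479.
Law of cosines again: cos B = (CB² + BA² − AC²)/(2·CB·BA) ≈ -0.52811, so ∠B ≈ 121.88°.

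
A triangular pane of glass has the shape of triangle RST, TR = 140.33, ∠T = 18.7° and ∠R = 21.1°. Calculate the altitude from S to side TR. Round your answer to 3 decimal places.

The third angle is ∠S = 180° − ∠T − ∠R = 140.20°.
Law of sines: ST = TR·sin R/sin S ≈ 78.921.
Law of sines: RS = TR·sin T/sin S ≈ 70.287.
Area = ½·TR·ST·sin T ≈ 1775.4.
The altitude from S has length 2·area/TR ≈ 25.303.

h_S ≈ 25.303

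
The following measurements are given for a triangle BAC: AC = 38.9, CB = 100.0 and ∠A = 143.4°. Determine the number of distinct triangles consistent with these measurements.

1

AC·sin A = 38.9·sin(143.4°) ≈ 23.19.
Since ∠A is not acute, a triangle exists only if CB > AC; here CB > AC, so there is exactly one triangle.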